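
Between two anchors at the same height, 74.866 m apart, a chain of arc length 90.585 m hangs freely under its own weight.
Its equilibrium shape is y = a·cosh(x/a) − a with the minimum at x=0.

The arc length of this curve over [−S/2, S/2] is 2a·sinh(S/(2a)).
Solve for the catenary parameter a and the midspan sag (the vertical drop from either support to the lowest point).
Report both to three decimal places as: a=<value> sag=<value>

seed: a₀ = √(S³/(24(L−S))) = √(74.866³/(24·15.719)) = 33.351001
iter 1: u=1.122395  f(a)=+1.020e+00  f'(a)=-1.067e+00  a ← 33.351001 − (+1.020e+00/-1.067e+00) = 34.307396
iter 2: u=1.091106  f(a)=+4.554e-02  f'(a)=-9.736e-01  a ← 34.307396 − (+4.554e-02/-9.736e-01) = 34.354169
iter 3: u=1.089620  f(a)=+1.001e-04  f'(a)=-9.693e-01  a ← 34.354169 − (+1.001e-04/-9.693e-01) = 34.354272
iter 4: u=1.089617  f(a)=+4.857e-10  f'(a)=-9.693e-01  a ← 34.354272 − (+4.857e-10/-9.693e-01) = 34.354272
iter 5: u=1.089617  f(a)=+1.421e-14  f'(a)=-9.693e-01  a ← 34.354272 − (+1.421e-14/-9.693e-01) = 34.354272
converged: |Δa| < 1e-12 after 5 iterations
sag = a·(cosh(S/(2a)) − 1) = 34.354272·(cosh(1.089617) − 1) = 22.493125
T_max/T_min = cosh(S/(2a)) = 1.654740

a=34.354 sag=22.493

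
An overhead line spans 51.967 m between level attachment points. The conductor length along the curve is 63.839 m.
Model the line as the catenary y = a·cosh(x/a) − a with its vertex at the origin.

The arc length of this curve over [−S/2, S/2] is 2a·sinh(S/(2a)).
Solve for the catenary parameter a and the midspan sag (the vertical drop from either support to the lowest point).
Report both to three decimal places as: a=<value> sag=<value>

seed: a₀ = √(S³/(24(L−S))) = √(51.967³/(24·11.872)) = 22.193403
iter 1: u=1.170776  f(a)=+8.407e-01  f'(a)=-1.224e+00  a ← 22.193403 − (+8.407e-01/-1.224e+00) = 22.880336
iter 2: u=1.135626  f(a)=+4.061e-02  f'(a)=-1.108e+00  a ← 22.880336 − (+4.061e-02/-1.108e+00) = 22.916982
iter 3: u=1.133810  f(a)=+1.054e-04  f'(a)=-1.102e+00  a ← 22.916982 − (+1.054e-04/-1.102e+00) = 22.917078
iter 4: u=1.133805  f(a)=+7.143e-10  f'(a)=-1.102e+00  a ← 22.917078 − (+7.143e-10/-1.102e+00) = 22.917078
iter 5: u=1.133805  f(a)=-1.421e-14  f'(a)=-1.102e+00  a ← 22.917078 − (-1.421e-14/-1.102e+00) = 22.917078
converged: |Δa| < 1e-12 after 5 iterations
sag = a·(cosh(S/(2a)) − 1) = 22.917078·(cosh(1.133805) − 1) = 16.377285
T_max/T_min = cosh(S/(2a)) = 1.714632

a=22.917 sag=16.377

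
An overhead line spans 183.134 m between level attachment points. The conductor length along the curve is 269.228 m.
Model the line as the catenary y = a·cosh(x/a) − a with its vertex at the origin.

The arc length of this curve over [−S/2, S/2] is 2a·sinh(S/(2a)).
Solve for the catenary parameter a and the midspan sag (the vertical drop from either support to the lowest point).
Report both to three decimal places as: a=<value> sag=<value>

a=58.013 sag=88.569

seed: a₀ = √(S³/(24(L−S))) = √(183.134³/(24·86.094)) = 54.520698
iter 1: u=1.679491  f(a)=+1.299e+01  f'(a)=-4.144e+00  a ← 54.520698 − (+1.299e+01/-4.144e+00) = 57.655742
iter 2: u=1.588168  f(a)=+1.205e+00  f'(a)=-3.408e+00  a ← 57.655742 − (+1.205e+00/-3.408e+00) = 58.009273
iter 3: u=1.578489  f(a)=+1.270e-02  f'(a)=-3.336e+00  a ← 58.009273 − (+1.270e-02/-3.336e+00) = 58.013080
iter 4: u=1.578385  f(a)=+1.444e-06  f'(a)=-3.335e+00  a ← 58.013080 − (+1.444e-06/-3.335e+00) = 58.013081
iter 5: u=1.578385  f(a)=-5.684e-14  f'(a)=-3.335e+00  a ← 58.013081 − (-5.684e-14/-3.335e+00) = 58.013081
converged: |Δa| < 1e-12 after 5 iterations
sag = a·(cosh(S/(2a)) − 1) = 58.013081·(cosh(1.578385) − 1) = 88.569478
T_max/T_min = cosh(S/(2a)) = 2.526716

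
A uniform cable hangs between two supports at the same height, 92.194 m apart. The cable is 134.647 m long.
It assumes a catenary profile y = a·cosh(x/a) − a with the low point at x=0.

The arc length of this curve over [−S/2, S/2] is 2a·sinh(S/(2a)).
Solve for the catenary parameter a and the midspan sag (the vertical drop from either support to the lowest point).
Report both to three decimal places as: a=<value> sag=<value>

seed: a₀ = √(S³/(24(L−S))) = √(92.194³/(24·42.453)) = 27.732829
iter 1: u=1.662182  f(a)=+6.266e+00  f'(a)=-3.995e+00  a ← 27.732829 − (+6.266e+00/-3.995e+00) = 29.301050
iter 2: u=1.573220  f(a)=+5.707e-01  f'(a)=-3.298e+00  a ← 29.301050 − (+5.707e-01/-3.298e+00) = 29.474118
iter 3: u=1.563982  f(a)=+5.784e-03  f'(a)=-3.231e+00  a ← 29.474118 − (+5.784e-03/-3.231e+00) = 29.475908
iter 4: u=1.563887  f(a)=+6.074e-07  f'(a)=-3.231e+00  a ← 29.475908 − (+6.074e-07/-3.231e+00) = 29.475908
iter 5: u=1.563887  f(a)=+0.000e+00  f'(a)=-3.231e+00  a ← 29.475908 − (+0.000e+00/-3.231e+00) = 29.475908
converged: |Δa| < 1e-12 after 5 iterations
sag = a·(cosh(S/(2a)) − 1) = 29.475908·(cosh(1.563887) − 1) = 44.017512
T_max/T_min = cosh(S/(2a)) = 2.493339

a=29.476 sag=44.018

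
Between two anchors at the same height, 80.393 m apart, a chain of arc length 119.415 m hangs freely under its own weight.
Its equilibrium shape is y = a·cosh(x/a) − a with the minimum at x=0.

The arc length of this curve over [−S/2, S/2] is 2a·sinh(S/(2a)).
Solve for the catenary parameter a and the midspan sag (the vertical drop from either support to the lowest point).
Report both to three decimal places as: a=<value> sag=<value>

seed: a₀ = √(S³/(24(L−S))) = √(80.393³/(24·39.022)) = 23.554125
iter 1: u=1.706559  f(a)=+6.093e+00  f'(a)=-4.384e+00  a ← 23.554125 − (+6.093e+00/-4.384e+00) = 24.943769
iter 2: u=1.611485  f(a)=+5.808e-01  f'(a)=-3.585e+00  a ← 24.943769 − (+5.808e-01/-3.585e+00) = 25.105785
iter 3: u=1.601085  f(a)=+6.506e-03  f'(a)=-3.505e+00  a ← 25.105785 − (+6.506e-03/-3.505e+00) = 25.107642
iter 4: u=1.600967  f(a)=+8.367e-07  f'(a)=-3.504e+00  a ← 25.107642 − (+8.367e-07/-3.504e+00) = 25.107642
iter 5: u=1.600967  f(a)=+2.842e-14  f'(a)=-3.504e+00  a ← 25.107642 − (+2.842e-14/-3.504e+00) = 25.107642
converged: |Δa| < 1e-12 after 5 iterations
sag = a·(cosh(S/(2a)) − 1) = 25.107642·(cosh(1.600967) − 1) = 39.664105
T_max/T_min = cosh(S/(2a)) = 2.579762

a=25.108 sag=39.664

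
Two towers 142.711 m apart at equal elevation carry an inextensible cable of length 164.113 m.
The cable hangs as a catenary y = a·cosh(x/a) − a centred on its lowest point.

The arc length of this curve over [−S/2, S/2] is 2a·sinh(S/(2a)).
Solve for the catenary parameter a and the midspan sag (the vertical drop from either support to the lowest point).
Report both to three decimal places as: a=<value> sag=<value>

seed: a₀ = √(S³/(24(L−S))) = √(142.711³/(24·21.402)) = 75.223472
iter 1: u=0.948580  f(a)=+9.838e-01  f'(a)=-6.219e-01  a ← 75.223472 − (+9.838e-01/-6.219e-01) = 76.805352
iter 2: u=0.929043  f(a)=+3.189e-02  f'(a)=-5.822e-01  a ← 76.805352 − (+3.189e-02/-5.822e-01) = 76.860127
iter 3: u=0.928381  f(a)=+3.599e-05  f'(a)=-5.809e-01  a ← 76.860127 − (+3.599e-05/-5.809e-01) = 76.860189
iter 4: u=0.928380  f(a)=+4.593e-11  f'(a)=-5.809e-01  a ← 76.860189 − (+4.593e-11/-5.809e-01) = 76.860189
iter 5: u=0.928380  f(a)=-2.842e-14  f'(a)=-5.809e-01  a ← 76.860189 − (-2.842e-14/-5.809e-01) = 76.860189
converged: |Δa| < 1e-12 after 5 iterations
sag = a·(cosh(S/(2a)) − 1) = 76.860189·(cosh(0.928380) − 1) = 35.570936
T_max/T_min = cosh(S/(2a)) = 1.462801

a=76.860 sag=35.571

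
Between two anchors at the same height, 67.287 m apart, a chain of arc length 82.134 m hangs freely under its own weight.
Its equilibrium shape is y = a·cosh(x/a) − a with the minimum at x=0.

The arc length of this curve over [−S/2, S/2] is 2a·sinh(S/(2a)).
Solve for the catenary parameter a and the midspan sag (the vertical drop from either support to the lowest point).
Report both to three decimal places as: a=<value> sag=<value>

a=30.162 sag=20.791

seed: a₀ = √(S³/(24(L−S))) = √(67.287³/(24·14.847)) = 29.239623
iter 1: u=1.150613  f(a)=+1.014e+00  f'(a)=-1.157e+00  a ← 29.239623 − (+1.014e+00/-1.157e+00) = 30.116717
iter 2: u=1.117104  f(a)=+4.743e-02  f'(a)=-1.051e+00  a ← 30.116717 − (+4.743e-02/-1.051e+00) = 30.161862
iter 3: u=1.115432  f(a)=+1.150e-04  f'(a)=-1.046e+00  a ← 30.161862 − (+1.150e-04/-1.046e+00) = 30.161972
iter 4: u=1.115428  f(a)=+6.791e-10  f'(a)=-1.046e+00  a ← 30.161972 − (+6.791e-10/-1.046e+00) = 30.161972
iter 5: u=1.115428  f(a)=+1.421e-14  f'(a)=-1.046e+00  a ← 30.161972 − (+1.421e-14/-1.046e+00) = 30.161972
converged: |Δa| < 1e-12 after 5 iterations
sag = a·(cosh(S/(2a)) − 1) = 30.161972·(cosh(1.115428) − 1) = 20.791370
T_max/T_min = cosh(S/(2a)) = 1.689324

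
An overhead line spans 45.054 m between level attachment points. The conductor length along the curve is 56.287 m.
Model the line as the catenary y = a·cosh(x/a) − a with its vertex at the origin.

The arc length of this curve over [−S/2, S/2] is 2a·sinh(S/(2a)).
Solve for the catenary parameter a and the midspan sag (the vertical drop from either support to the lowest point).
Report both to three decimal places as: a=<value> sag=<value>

seed: a₀ = √(S³/(24(L−S))) = √(45.054³/(24·11.233)) = 18.418172
iter 1: u=1.223086  f(a)=+8.707e-01  f'(a)=-1.412e+00  a ← 18.418172 − (+8.707e-01/-1.412e+00) = 19.034734
iter 2: u=1.183468  f(a)=+4.563e-02  f'(a)=-1.268e+00  a ← 19.034734 − (+4.563e-02/-1.268e+00) = 19.070730
iter 3: u=1.181234  f(a)=+1.407e-04  f'(a)=-1.260e+00  a ← 19.070730 − (+1.407e-04/-1.260e+00) = 19.070842
iter 4: u=1.181227  f(a)=+1.346e-09  f'(a)=-1.260e+00  a ← 19.070842 − (+1.346e-09/-1.260e+00) = 19.070842
iter 5: u=1.181227  f(a)=-1.421e-14  f'(a)=-1.260e+00  a ← 19.070842 − (-1.421e-14/-1.260e+00) = 19.070842
converged: |Δa| < 1e-12 after 5 iterations
sag = a·(cosh(S/(2a)) − 1) = 19.070842·(cosh(1.181227) − 1) = 14.925534
T_max/T_min = cosh(S/(2a)) = 1.782636

a=19.071 sag=14.926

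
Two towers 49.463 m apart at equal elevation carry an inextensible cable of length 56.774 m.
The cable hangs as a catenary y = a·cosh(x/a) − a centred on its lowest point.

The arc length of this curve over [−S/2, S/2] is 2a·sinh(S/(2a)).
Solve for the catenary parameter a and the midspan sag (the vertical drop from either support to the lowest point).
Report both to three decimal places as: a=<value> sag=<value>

a=26.825 sag=12.231

seed: a₀ = √(S³/(24(L−S))) = √(49.463³/(24·7.311)) = 26.261932
iter 1: u=0.941724  f(a)=+3.311e-01  f'(a)=-6.077e-01  a ← 26.261932 − (+3.311e-01/-6.077e-01) = 26.806762
iter 2: u=0.922584  f(a)=+1.058e-02  f'(a)=-5.694e-01  a ← 26.806762 − (+1.058e-02/-5.694e-01) = 26.825349
iter 3: u=0.921945  f(a)=+1.161e-05  f'(a)=-5.682e-01  a ← 26.825349 − (+1.161e-05/-5.682e-01) = 26.825370
iter 4: u=0.921944  f(a)=+1.400e-11  f'(a)=-5.682e-01  a ← 26.825370 − (+1.400e-11/-5.682e-01) = 26.825370
converged: |Δa| < 1e-12 after 4 iterations
sag = a·(cosh(S/(2a)) − 1) = 26.825370·(cosh(0.921944) − 1) = 12.231284
T_max/T_min = cosh(S/(2a)) = 1.455960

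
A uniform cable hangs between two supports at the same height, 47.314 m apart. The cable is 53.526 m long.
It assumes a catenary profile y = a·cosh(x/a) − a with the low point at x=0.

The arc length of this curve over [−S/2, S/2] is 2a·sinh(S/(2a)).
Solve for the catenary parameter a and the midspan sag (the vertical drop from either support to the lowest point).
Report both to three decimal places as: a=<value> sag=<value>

a=27.164 sag=10.969

seed: a₀ = √(S³/(24(L−S))) = √(47.314³/(24·6.212)) = 26.654047
iter 1: u=0.887558  f(a)=+2.493e-01  f'(a)=-5.039e-01  a ← 26.654047 − (+2.493e-01/-5.039e-01) = 27.148834
iter 2: u=0.871382  f(a)=+7.112e-03  f'(a)=-4.755e-01  a ← 27.148834 − (+7.112e-03/-4.755e-01) = 27.163790
iter 3: u=0.870902  f(a)=+6.163e-06  f'(a)=-4.747e-01  a ← 27.163790 − (+6.163e-06/-4.747e-01) = 27.163803
iter 4: u=0.870902  f(a)=+4.626e-12  f'(a)=-4.747e-01  a ← 27.163803 − (+4.626e-12/-4.747e-01) = 27.163803
converged: |Δa| < 1e-12 after 4 iterations
sag = a·(cosh(S/(2a)) − 1) = 27.163803·(cosh(0.870902) − 1) = 10.969258
T_max/T_min = cosh(S/(2a)) = 1.403819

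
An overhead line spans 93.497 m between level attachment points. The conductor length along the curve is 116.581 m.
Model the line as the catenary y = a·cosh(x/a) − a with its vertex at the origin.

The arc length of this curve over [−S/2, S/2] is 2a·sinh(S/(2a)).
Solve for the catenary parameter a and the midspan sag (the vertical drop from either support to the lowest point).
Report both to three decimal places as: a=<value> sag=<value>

seed: a₀ = √(S³/(24(L−S))) = √(93.497³/(24·23.084)) = 38.409209
iter 1: u=1.217117  f(a)=+1.771e+00  f'(a)=-1.390e+00  a ← 38.409209 − (+1.771e+00/-1.390e+00) = 39.683803
iter 2: u=1.178025  f(a)=+9.199e-02  f'(a)=-1.249e+00  a ← 39.683803 − (+9.199e-02/-1.249e+00) = 39.757469
iter 3: u=1.175842  f(a)=+2.782e-04  f'(a)=-1.241e+00  a ← 39.757469 − (+2.782e-04/-1.241e+00) = 39.757694
iter 4: u=1.175835  f(a)=+2.561e-09  f'(a)=-1.241e+00  a ← 39.757694 − (+2.561e-09/-1.241e+00) = 39.757694
iter 5: u=1.175835  f(a)=+0.000e+00  f'(a)=-1.241e+00  a ← 39.757694 − (+0.000e+00/-1.241e+00) = 39.757694
converged: |Δa| < 1e-12 after 5 iterations
sag = a·(cosh(S/(2a)) − 1) = 39.757694·(cosh(1.175835) − 1) = 30.800485
T_max/T_min = cosh(S/(2a)) = 1.774705

a=39.758 sag=30.800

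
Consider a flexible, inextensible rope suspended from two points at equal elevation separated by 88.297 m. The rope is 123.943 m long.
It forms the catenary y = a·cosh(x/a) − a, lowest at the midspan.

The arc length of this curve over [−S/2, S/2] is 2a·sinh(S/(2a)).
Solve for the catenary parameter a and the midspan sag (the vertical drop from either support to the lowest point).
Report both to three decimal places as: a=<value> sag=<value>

a=29.946 sag=38.881

seed: a₀ = √(S³/(24(L−S))) = √(88.297³/(24·35.646)) = 28.366640
iter 1: u=1.556353  f(a)=+4.575e+00  f'(a)=-3.177e+00  a ← 28.366640 − (+4.575e+00/-3.177e+00) = 29.806540
iter 2: u=1.481168  f(a)=+3.714e-01  f'(a)=-2.680e+00  a ← 29.806540 − (+3.714e-01/-2.680e+00) = 29.945102
iter 3: u=1.474315  f(a)=+2.926e-03  f'(a)=-2.638e+00  a ← 29.945102 − (+2.926e-03/-2.638e+00) = 29.946211
iter 4: u=1.474260  f(a)=+1.847e-07  f'(a)=-2.638e+00  a ← 29.946211 − (+1.847e-07/-2.638e+00) = 29.946211
iter 5: u=1.474260  f(a)=-4.263e-14  f'(a)=-2.638e+00  a ← 29.946211 − (-4.263e-14/-2.638e+00) = 29.946211
converged: |Δa| < 1e-12 after 5 iterations
sag = a·(cosh(S/(2a)) − 1) = 29.946211·(cosh(1.474260) − 1) = 38.881417
T_max/T_min = cosh(S/(2a)) = 2.298375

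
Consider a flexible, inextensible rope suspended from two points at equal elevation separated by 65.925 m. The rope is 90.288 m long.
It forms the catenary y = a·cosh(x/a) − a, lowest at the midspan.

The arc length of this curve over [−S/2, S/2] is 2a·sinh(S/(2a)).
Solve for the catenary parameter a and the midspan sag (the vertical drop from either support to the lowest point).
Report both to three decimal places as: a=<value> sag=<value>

a=23.272 sag=27.517

seed: a₀ = √(S³/(24(L−S))) = √(65.925³/(24·24.363)) = 22.136258
iter 1: u=1.489073  f(a)=+2.848e+00  f'(a)=-2.730e+00  a ← 22.136258 − (+2.848e+00/-2.730e+00) = 23.179704
iter 2: u=1.422041  f(a)=+2.138e-01  f'(a)=-2.334e+00  a ← 23.179704 − (+2.138e-01/-2.334e+00) = 23.271297
iter 3: u=1.416444  f(a)=+1.420e-03  f'(a)=-2.303e+00  a ← 23.271297 − (+1.420e-03/-2.303e+00) = 23.271913
iter 4: u=1.416407  f(a)=+6.360e-08  f'(a)=-2.303e+00  a ← 23.271913 − (+6.360e-08/-2.303e+00) = 23.271913
iter 5: u=1.416407  f(a)=+0.000e+00  f'(a)=-2.303e+00  a ← 23.271913 − (+0.000e+00/-2.303e+00) = 23.271913
converged: |Δa| < 1e-12 after 5 iterations
sag = a·(cosh(S/(2a)) − 1) = 23.271913·(cosh(1.416407) − 1) = 27.517482
T_max/T_min = cosh(S/(2a)) = 2.182433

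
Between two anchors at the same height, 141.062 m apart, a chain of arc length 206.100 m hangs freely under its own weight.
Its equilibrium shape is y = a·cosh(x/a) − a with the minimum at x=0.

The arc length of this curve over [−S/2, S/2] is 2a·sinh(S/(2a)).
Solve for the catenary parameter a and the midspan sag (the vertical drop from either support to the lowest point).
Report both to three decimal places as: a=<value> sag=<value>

a=45.074 sag=67.402

seed: a₀ = √(S³/(24(L−S))) = √(141.062³/(24·65.038)) = 42.405857
iter 1: u=1.663237  f(a)=+9.612e+00  f'(a)=-4.004e+00  a ← 42.405857 − (+9.612e+00/-4.004e+00) = 44.806267
iter 2: u=1.574132  f(a)=+8.765e-01  f'(a)=-3.304e+00  a ← 44.806267 − (+8.765e-01/-3.304e+00) = 45.071525
iter 3: u=1.564868  f(a)=+8.905e-03  f'(a)=-3.238e+00  a ← 45.071525 − (+8.905e-03/-3.238e+00) = 45.074275
iter 4: u=1.564773  f(a)=+9.396e-07  f'(a)=-3.237e+00  a ← 45.074275 − (+9.396e-07/-3.237e+00) = 45.074276
iter 5: u=1.564773  f(a)=+0.000e+00  f'(a)=-3.237e+00  a ← 45.074276 − (+0.000e+00/-3.237e+00) = 45.074276
converged: |Δa| < 1e-12 after 5 iterations
sag = a·(cosh(S/(2a)) − 1) = 45.074276·(cosh(1.564773) − 1) = 67.402357
T_max/T_min = cosh(S/(2a)) = 2.495362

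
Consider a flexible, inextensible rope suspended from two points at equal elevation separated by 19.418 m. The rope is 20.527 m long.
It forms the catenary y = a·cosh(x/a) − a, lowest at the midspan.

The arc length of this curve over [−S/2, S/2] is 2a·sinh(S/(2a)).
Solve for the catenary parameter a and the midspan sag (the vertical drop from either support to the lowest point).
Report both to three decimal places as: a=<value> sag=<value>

a=16.726 sag=2.898

seed: a₀ = √(S³/(24(L−S))) = √(19.418³/(24·1.109)) = 16.585759
iter 1: u=0.585382  f(a)=+1.916e-02  f'(a)=-1.384e-01  a ← 16.585759 − (+1.916e-02/-1.384e-01) = 16.724208
iter 2: u=0.580536  f(a)=+2.425e-04  f'(a)=-1.349e-01  a ← 16.724208 − (+2.425e-04/-1.349e-01) = 16.726006
iter 3: u=0.580473  f(a)=+3.997e-08  f'(a)=-1.348e-01  a ← 16.726006 − (+3.997e-08/-1.348e-01) = 16.726006
iter 4: u=0.580473  f(a)=+0.000e+00  f'(a)=-1.348e-01  a ← 16.726006 − (+0.000e+00/-1.348e-01) = 16.726006
converged: |Δa| < 1e-12 after 4 iterations
sag = a·(cosh(S/(2a)) − 1) = 16.726006·(cosh(0.580473) − 1) = 2.897926
T_max/T_min = cosh(S/(2a)) = 1.173259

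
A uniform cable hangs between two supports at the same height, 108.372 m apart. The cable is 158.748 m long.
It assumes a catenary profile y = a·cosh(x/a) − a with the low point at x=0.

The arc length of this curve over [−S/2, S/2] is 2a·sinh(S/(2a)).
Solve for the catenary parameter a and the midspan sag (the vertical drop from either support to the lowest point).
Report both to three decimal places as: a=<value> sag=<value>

seed: a₀ = √(S³/(24(L−S))) = √(108.372³/(24·50.376)) = 32.445776
iter 1: u=1.670048  f(a)=+7.510e+00  f'(a)=-4.062e+00  a ← 32.445776 − (+7.510e+00/-4.062e+00) = 34.294569
iter 2: u=1.580017  f(a)=+6.897e-01  f'(a)=-3.347e+00  a ← 34.294569 − (+6.897e-01/-3.347e+00) = 34.500618
iter 3: u=1.570581  f(a)=+7.117e-03  f'(a)=-3.279e+00  a ← 34.500618 − (+7.117e-03/-3.279e+00) = 34.502788
iter 4: u=1.570482  f(a)=+7.750e-07  f'(a)=-3.278e+00  a ← 34.502788 − (+7.750e-07/-3.278e+00) = 34.502789
iter 5: u=1.570482  f(a)=-2.842e-14  f'(a)=-3.278e+00  a ← 34.502789 − (-2.842e-14/-3.278e+00) = 34.502789
converged: |Δa| < 1e-12 after 5 iterations
sag = a·(cosh(S/(2a)) − 1) = 34.502789·(cosh(1.570482) − 1) = 52.045893
T_max/T_min = cosh(S/(2a)) = 2.508455

a=34.503 sag=52.046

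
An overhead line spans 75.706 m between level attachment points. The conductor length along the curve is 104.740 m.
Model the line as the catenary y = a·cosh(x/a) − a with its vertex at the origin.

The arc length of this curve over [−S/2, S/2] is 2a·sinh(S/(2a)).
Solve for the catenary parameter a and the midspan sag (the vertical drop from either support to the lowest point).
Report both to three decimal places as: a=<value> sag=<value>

seed: a₀ = √(S³/(24(L−S))) = √(75.706³/(24·29.034)) = 24.953783
iter 1: u=1.516924  f(a)=+3.529e+00  f'(a)=-2.908e+00  a ← 24.953783 − (+3.529e+00/-2.908e+00) = 26.167309
iter 2: u=1.446576  f(a)=+2.738e-01  f'(a)=-2.473e+00  a ← 26.167309 − (+2.738e-01/-2.473e+00) = 26.278016
iter 3: u=1.440482  f(a)=+1.954e-03  f'(a)=-2.438e+00  a ← 26.278016 − (+1.954e-03/-2.438e+00) = 26.278817
iter 4: u=1.440438  f(a)=+1.011e-07  f'(a)=-2.438e+00  a ← 26.278817 − (+1.011e-07/-2.438e+00) = 26.278817
iter 5: u=1.440438  f(a)=+0.000e+00  f'(a)=-2.438e+00  a ← 26.278817 − (+0.000e+00/-2.438e+00) = 26.278817
converged: |Δa| < 1e-12 after 5 iterations
sag = a·(cosh(S/(2a)) − 1) = 26.278817·(cosh(1.440438) − 1) = 32.314639
T_max/T_min = cosh(S/(2a)) = 2.229684

a=26.279 sag=32.315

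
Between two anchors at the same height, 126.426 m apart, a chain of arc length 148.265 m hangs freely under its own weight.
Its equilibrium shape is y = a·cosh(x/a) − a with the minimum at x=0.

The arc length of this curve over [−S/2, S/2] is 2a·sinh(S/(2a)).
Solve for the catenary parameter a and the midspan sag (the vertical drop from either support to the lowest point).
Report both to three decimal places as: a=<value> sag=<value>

seed: a₀ = √(S³/(24(L−S))) = √(126.426³/(24·21.839)) = 62.091564
iter 1: u=1.018061  f(a)=+1.160e+00  f'(a)=-7.791e-01  a ← 62.091564 − (+1.160e+00/-7.791e-01) = 63.580561
iter 2: u=0.994219  f(a)=+4.304e-02  f'(a)=-7.223e-01  a ← 63.580561 − (+4.304e-02/-7.223e-01) = 63.640153
iter 3: u=0.993288  f(a)=+6.430e-05  f'(a)=-7.201e-01  a ← 63.640153 − (+6.430e-05/-7.201e-01) = 63.640242
iter 4: u=0.993287  f(a)=+1.440e-10  f'(a)=-7.201e-01  a ← 63.640242 − (+1.440e-10/-7.201e-01) = 63.640242
iter 5: u=0.993287  f(a)=+2.842e-14  f'(a)=-7.201e-01  a ← 63.640242 − (+2.842e-14/-7.201e-01) = 63.640242
converged: |Δa| < 1e-12 after 5 iterations
sag = a·(cosh(S/(2a)) − 1) = 63.640242·(cosh(0.993287) − 1) = 34.061897
T_max/T_min = cosh(S/(2a)) = 1.535226

a=63.640 sag=34.062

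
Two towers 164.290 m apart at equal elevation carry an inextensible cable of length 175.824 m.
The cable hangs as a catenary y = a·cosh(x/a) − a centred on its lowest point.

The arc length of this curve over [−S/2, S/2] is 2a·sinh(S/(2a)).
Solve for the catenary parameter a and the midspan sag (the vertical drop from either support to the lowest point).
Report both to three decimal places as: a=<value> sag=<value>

seed: a₀ = √(S³/(24(L−S))) = √(164.290³/(24·11.534)) = 126.567179
iter 1: u=0.649023  f(a)=+2.454e-01  f'(a)=-1.901e-01  a ← 126.567179 − (+2.454e-01/-1.901e-01) = 127.858266
iter 2: u=0.642469  f(a)=+3.805e-03  f'(a)=-1.842e-01  a ← 127.858266 − (+3.805e-03/-1.842e-01) = 127.878923
iter 3: u=0.642365  f(a)=+9.471e-07  f'(a)=-1.841e-01  a ← 127.878923 − (+9.471e-07/-1.841e-01) = 127.878928
iter 4: u=0.642365  f(a)=+5.684e-14  f'(a)=-1.841e-01  a ← 127.878928 − (+5.684e-14/-1.841e-01) = 127.878928
converged: |Δa| < 1e-12 after 4 iterations
sag = a·(cosh(S/(2a)) − 1) = 127.878928·(cosh(0.642365) − 1) = 27.303352
T_max/T_min = cosh(S/(2a)) = 1.213509

a=127.879 sag=27.303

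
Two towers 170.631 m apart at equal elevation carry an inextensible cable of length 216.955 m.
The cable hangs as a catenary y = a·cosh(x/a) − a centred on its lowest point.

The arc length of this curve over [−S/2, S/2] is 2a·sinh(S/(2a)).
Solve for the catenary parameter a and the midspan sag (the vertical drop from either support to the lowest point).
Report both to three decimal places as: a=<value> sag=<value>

a=69.414 sag=59.371

seed: a₀ = √(S³/(24(L−S))) = √(170.631³/(24·46.324)) = 66.846436
iter 1: u=1.276291  f(a)=+3.923e+00  f'(a)=-1.625e+00  a ← 66.846436 − (+3.923e+00/-1.625e+00) = 69.259912
iter 2: u=1.231816  f(a)=+2.224e-01  f'(a)=-1.446e+00  a ← 69.259912 − (+2.224e-01/-1.446e+00) = 69.413781
iter 3: u=1.229086  f(a)=+8.105e-04  f'(a)=-1.435e+00  a ← 69.413781 − (+8.105e-04/-1.435e+00) = 69.414346
iter 4: u=1.229076  f(a)=+1.085e-08  f'(a)=-1.435e+00  a ← 69.414346 − (+1.085e-08/-1.435e+00) = 69.414346
iter 5: u=1.229076  f(a)=-5.684e-14  f'(a)=-1.435e+00  a ← 69.414346 − (-5.684e-14/-1.435e+00) = 69.414346
converged: |Δa| < 1e-12 after 5 iterations
sag = a·(cosh(S/(2a)) − 1) = 69.414346·(cosh(1.229076) − 1) = 59.371210
T_max/T_min = cosh(S/(2a)) = 1.855316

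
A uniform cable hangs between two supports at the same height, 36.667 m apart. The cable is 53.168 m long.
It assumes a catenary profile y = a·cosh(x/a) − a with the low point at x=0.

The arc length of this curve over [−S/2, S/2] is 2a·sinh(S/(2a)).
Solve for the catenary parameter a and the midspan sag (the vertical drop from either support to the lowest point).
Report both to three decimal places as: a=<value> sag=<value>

a=11.844 sag=17.259

seed: a₀ = √(S³/(24(L−S))) = √(36.667³/(24·16.501)) = 11.157125
iter 1: u=1.643210  f(a)=+2.376e+00  f'(a)=-3.838e+00  a ← 11.157125 − (+2.376e+00/-3.838e+00) = 11.776385
iter 2: u=1.556802  f(a)=+2.122e-01  f'(a)=-3.180e+00  a ← 11.776385 − (+2.122e-01/-3.180e+00) = 11.843112
iter 3: u=1.548031  f(a)=+2.058e-03  f'(a)=-3.119e+00  a ← 11.843112 − (+2.058e-03/-3.119e+00) = 11.843772
iter 4: u=1.547944  f(a)=+1.978e-07  f'(a)=-3.118e+00  a ← 11.843772 − (+1.978e-07/-3.118e+00) = 11.843772
iter 5: u=1.547944  f(a)=+7.105e-15  f'(a)=-3.118e+00  a ← 11.843772 − (+7.105e-15/-3.118e+00) = 11.843772
converged: |Δa| < 1e-12 after 5 iterations
sag = a·(cosh(S/(2a)) − 1) = 11.843772·(cosh(1.547944) − 1) = 17.259218
T_max/T_min = cosh(S/(2a)) = 2.457240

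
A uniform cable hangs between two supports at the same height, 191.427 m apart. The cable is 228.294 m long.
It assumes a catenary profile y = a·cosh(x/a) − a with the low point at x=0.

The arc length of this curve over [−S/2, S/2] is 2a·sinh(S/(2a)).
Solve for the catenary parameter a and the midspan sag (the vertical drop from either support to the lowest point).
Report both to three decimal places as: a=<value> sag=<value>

seed: a₀ = √(S³/(24(L−S))) = √(191.427³/(24·36.867)) = 89.038999
iter 1: u=1.074962  f(a)=+2.190e+00  f'(a)=-9.278e-01  a ← 89.038999 − (+2.190e+00/-9.278e-01) = 91.398926
iter 2: u=1.047206  f(a)=+9.007e-02  f'(a)=-8.529e-01  a ← 91.398926 − (+9.007e-02/-8.529e-01) = 91.504531
iter 3: u=1.045997  f(a)=+1.669e-04  f'(a)=-8.498e-01  a ← 91.504531 − (+1.669e-04/-8.498e-01) = 91.504728
iter 4: u=1.045995  f(a)=+5.753e-10  f'(a)=-8.498e-01  a ← 91.504728 − (+5.753e-10/-8.498e-01) = 91.504728
iter 5: u=1.045995  f(a)=+0.000e+00  f'(a)=-8.498e-01  a ← 91.504728 − (+0.000e+00/-8.498e-01) = 91.504728
converged: |Δa| < 1e-12 after 5 iterations
sag = a·(cosh(S/(2a)) − 1) = 91.504728·(cosh(1.045995) − 1) = 54.791728
T_max/T_min = cosh(S/(2a)) = 1.598786

a=91.505 sag=54.792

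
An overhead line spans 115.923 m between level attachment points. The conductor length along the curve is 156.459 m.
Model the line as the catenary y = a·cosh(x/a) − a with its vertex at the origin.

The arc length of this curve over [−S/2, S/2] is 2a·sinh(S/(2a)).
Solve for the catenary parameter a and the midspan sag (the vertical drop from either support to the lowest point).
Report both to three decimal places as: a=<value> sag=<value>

seed: a₀ = √(S³/(24(L−S))) = √(115.923³/(24·40.536)) = 40.015510
iter 1: u=1.448476  f(a)=+4.471e+00  f'(a)=-2.484e+00  a ← 40.015510 − (+4.471e+00/-2.484e+00) = 41.815330
iter 2: u=1.386130  f(a)=+3.194e-01  f'(a)=-2.141e+00  a ← 41.815330 − (+3.194e-01/-2.141e+00) = 41.964497
iter 3: u=1.381203  f(a)=+1.906e-03  f'(a)=-2.115e+00  a ← 41.964497 − (+1.906e-03/-2.115e+00) = 41.965398
iter 4: u=1.381174  f(a)=+6.882e-08  f'(a)=-2.115e+00  a ← 41.965398 − (+6.882e-08/-2.115e+00) = 41.965398
iter 5: u=1.381174  f(a)=-2.842e-14  f'(a)=-2.115e+00  a ← 41.965398 − (-2.842e-14/-2.115e+00) = 41.965398
converged: |Δa| < 1e-12 after 5 iterations
sag = a·(cosh(S/(2a)) − 1) = 41.965398·(cosh(1.381174) − 1) = 46.809313
T_max/T_min = cosh(S/(2a)) = 2.115426

a=41.965 sag=46.809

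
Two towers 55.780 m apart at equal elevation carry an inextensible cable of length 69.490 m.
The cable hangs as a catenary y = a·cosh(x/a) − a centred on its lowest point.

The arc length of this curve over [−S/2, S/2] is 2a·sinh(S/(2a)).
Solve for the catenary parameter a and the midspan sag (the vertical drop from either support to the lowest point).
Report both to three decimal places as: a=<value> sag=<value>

a=23.769 sag=18.328

seed: a₀ = √(S³/(24(L−S))) = √(55.780³/(24·13.710)) = 22.966426
iter 1: u=1.214381  f(a)=+1.047e+00  f'(a)=-1.380e+00  a ← 22.966426 − (+1.047e+00/-1.380e+00) = 23.725499
iter 2: u=1.175528  f(a)=+5.416e-02  f'(a)=-1.240e+00  a ← 23.725499 − (+5.416e-02/-1.240e+00) = 23.769168
iter 3: u=1.173369  f(a)=+1.623e-04  f'(a)=-1.233e+00  a ← 23.769168 − (+1.623e-04/-1.233e+00) = 23.769299
iter 4: u=1.173362  f(a)=+1.468e-09  f'(a)=-1.233e+00  a ← 23.769299 − (+1.468e-09/-1.233e+00) = 23.769299
iter 5: u=1.173362  f(a)=+1.421e-14  f'(a)=-1.233e+00  a ← 23.769299 − (+1.421e-14/-1.233e+00) = 23.769299
converged: |Δa| < 1e-12 after 5 iterations
sag = a·(cosh(S/(2a)) − 1) = 23.769299·(cosh(1.173362) − 1) = 18.328143
T_max/T_min = cosh(S/(2a)) = 1.771085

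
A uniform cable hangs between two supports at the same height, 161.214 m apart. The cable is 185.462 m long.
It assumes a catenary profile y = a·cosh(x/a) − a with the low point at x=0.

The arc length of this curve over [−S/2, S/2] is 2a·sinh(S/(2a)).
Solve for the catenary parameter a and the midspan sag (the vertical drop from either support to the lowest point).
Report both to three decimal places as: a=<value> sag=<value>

seed: a₀ = √(S³/(24(L−S))) = √(161.214³/(24·24.248)) = 84.851700
iter 1: u=0.949975  f(a)=+1.118e+00  f'(a)=-6.248e-01  a ← 84.851700 − (+1.118e+00/-6.248e-01) = 86.640956
iter 2: u=0.930357  f(a)=+3.634e-02  f'(a)=-5.848e-01  a ← 86.640956 − (+3.634e-02/-5.848e-01) = 86.703097
iter 3: u=0.929690  f(a)=+4.126e-05  f'(a)=-5.835e-01  a ← 86.703097 − (+4.126e-05/-5.835e-01) = 86.703168
iter 4: u=0.929689  f(a)=+5.326e-11  f'(a)=-5.835e-01  a ← 86.703168 − (+5.326e-11/-5.835e-01) = 86.703168
iter 5: u=0.929689  f(a)=+0.000e+00  f'(a)=-5.835e-01  a ← 86.703168 − (+0.000e+00/-5.835e-01) = 86.703168
converged: |Δa| < 1e-12 after 5 iterations
sag = a·(cosh(S/(2a)) − 1) = 86.703168·(cosh(0.929689) − 1) = 40.247522
T_max/T_min = cosh(S/(2a)) = 1.464199

a=86.703 sag=40.248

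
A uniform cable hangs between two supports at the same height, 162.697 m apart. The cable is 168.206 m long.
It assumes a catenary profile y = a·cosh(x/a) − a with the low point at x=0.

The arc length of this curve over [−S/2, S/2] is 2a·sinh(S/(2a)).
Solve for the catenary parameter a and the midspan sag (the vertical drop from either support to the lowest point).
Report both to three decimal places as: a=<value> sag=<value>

seed: a₀ = √(S³/(24(L−S))) = √(162.697³/(24·5.509)) = 180.479264
iter 1: u=0.450736  f(a)=+5.623e-02  f'(a)=-6.230e-02  a ← 180.479264 − (+5.623e-02/-6.230e-02) = 181.381906
iter 2: u=0.448493  f(a)=+4.247e-04  f'(a)=-6.136e-02  a ← 181.381906 − (+4.247e-04/-6.136e-02) = 181.388827
iter 3: u=0.448476  f(a)=+2.463e-08  f'(a)=-6.135e-02  a ← 181.388827 − (+2.463e-08/-6.135e-02) = 181.388827
iter 4: u=0.448476  f(a)=-5.684e-14  f'(a)=-6.135e-02  a ← 181.388827 − (-5.684e-14/-6.135e-02) = 181.388827
converged: |Δa| < 1e-12 after 4 iterations
sag = a·(cosh(S/(2a)) − 1) = 181.388827·(cosh(0.448476) − 1) = 18.549216
T_max/T_min = cosh(S/(2a)) = 1.102262

a=181.389 sag=18.549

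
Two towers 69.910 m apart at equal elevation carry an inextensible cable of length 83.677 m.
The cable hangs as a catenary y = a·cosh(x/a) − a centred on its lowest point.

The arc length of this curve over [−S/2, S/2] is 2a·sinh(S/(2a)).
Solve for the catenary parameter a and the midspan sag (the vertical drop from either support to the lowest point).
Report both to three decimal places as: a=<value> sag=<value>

a=33.067 sag=20.261

seed: a₀ = √(S³/(24(L−S))) = √(69.910³/(24·13.767)) = 32.157604
iter 1: u=1.086990  f(a)=+8.366e-01  f'(a)=-9.618e-01  a ← 32.157604 − (+8.366e-01/-9.618e-01) = 33.027453
iter 2: u=1.058362  f(a)=+3.515e-02  f'(a)=-8.825e-01  a ← 33.027453 − (+3.515e-02/-8.825e-01) = 33.067278
iter 3: u=1.057087  f(a)=+6.805e-05  f'(a)=-8.791e-01  a ← 33.067278 − (+6.805e-05/-8.791e-01) = 33.067356
iter 4: u=1.057085  f(a)=+2.563e-10  f'(a)=-8.791e-01  a ← 33.067356 − (+2.563e-10/-8.791e-01) = 33.067356
iter 5: u=1.057085  f(a)=-1.421e-14  f'(a)=-8.791e-01  a ← 33.067356 − (-1.421e-14/-8.791e-01) = 33.067356
converged: |Δa| < 1e-12 after 5 iterations
sag = a·(cosh(S/(2a)) − 1) = 33.067356·(cosh(1.057085) − 1) = 20.260968
T_max/T_min = cosh(S/(2a)) = 1.612718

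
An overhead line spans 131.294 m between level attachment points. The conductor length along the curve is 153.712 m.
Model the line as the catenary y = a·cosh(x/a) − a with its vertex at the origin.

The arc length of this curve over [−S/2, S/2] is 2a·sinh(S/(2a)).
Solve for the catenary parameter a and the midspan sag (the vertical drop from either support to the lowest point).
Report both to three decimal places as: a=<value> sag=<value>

seed: a₀ = √(S³/(24(L−S))) = √(131.294³/(24·22.418)) = 64.857957
iter 1: u=1.012166  f(a)=+1.177e+00  f'(a)=-7.648e-01  a ← 64.857957 − (+1.177e+00/-7.648e-01) = 66.396682
iter 2: u=0.988709  f(a)=+4.318e-02  f'(a)=-7.096e-01  a ← 66.396682 − (+4.318e-02/-7.096e-01) = 66.457535
iter 3: u=0.987804  f(a)=+6.304e-05  f'(a)=-7.075e-01  a ← 66.457535 − (+6.304e-05/-7.075e-01) = 66.457624
iter 4: u=0.987802  f(a)=+1.348e-10  f'(a)=-7.075e-01  a ← 66.457624 − (+1.348e-10/-7.075e-01) = 66.457624
iter 5: u=0.987802  f(a)=+0.000e+00  f'(a)=-7.075e-01  a ← 66.457624 − (+0.000e+00/-7.075e-01) = 66.457624
converged: |Δa| < 1e-12 after 5 iterations
sag = a·(cosh(S/(2a)) − 1) = 66.457624·(cosh(0.987802) − 1) = 35.146808
T_max/T_min = cosh(S/(2a)) = 1.528860

a=66.458 sag=35.147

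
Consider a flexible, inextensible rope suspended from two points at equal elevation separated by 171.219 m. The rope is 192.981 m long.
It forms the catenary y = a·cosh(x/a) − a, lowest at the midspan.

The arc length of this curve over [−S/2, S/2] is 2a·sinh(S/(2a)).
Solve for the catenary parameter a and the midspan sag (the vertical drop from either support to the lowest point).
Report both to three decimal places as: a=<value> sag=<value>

seed: a₀ = √(S³/(24(L−S))) = √(171.219³/(24·21.762)) = 98.033139
iter 1: u=0.873271  f(a)=+8.450e-01  f'(a)=-4.788e-01  a ← 98.033139 − (+8.450e-01/-4.788e-01) = 99.798128
iter 2: u=0.857827  f(a)=+2.336e-02  f'(a)=-4.526e-01  a ← 99.798128 − (+2.336e-02/-4.526e-01) = 99.849740
iter 3: u=0.857383  f(a)=+1.898e-05  f'(a)=-4.519e-01  a ← 99.849740 − (+1.898e-05/-4.519e-01) = 99.849782
iter 4: u=0.857383  f(a)=+1.259e-11  f'(a)=-4.519e-01  a ← 99.849782 − (+1.259e-11/-4.519e-01) = 99.849782
converged: |Δa| < 1e-12 after 4 iterations
sag = a·(cosh(S/(2a)) − 1) = 99.849782·(cosh(0.857383) − 1) = 39.004082
T_max/T_min = cosh(S/(2a)) = 1.390628

a=99.850 sag=39.004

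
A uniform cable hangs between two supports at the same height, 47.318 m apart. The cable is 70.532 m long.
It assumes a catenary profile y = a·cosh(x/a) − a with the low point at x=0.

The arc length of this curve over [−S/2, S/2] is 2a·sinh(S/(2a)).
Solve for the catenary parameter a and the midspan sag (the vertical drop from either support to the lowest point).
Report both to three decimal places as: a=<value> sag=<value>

a=14.708 sag=23.502

seed: a₀ = √(S³/(24(L−S))) = √(47.318³/(24·23.214)) = 13.789831
iter 1: u=1.715684  f(a)=+3.666e+00  f'(a)=-4.468e+00  a ← 13.789831 − (+3.666e+00/-4.468e+00) = 14.610370
iter 2: u=1.619329  f(a)=+3.527e-01  f'(a)=-3.646e+00  a ← 14.610370 − (+3.527e-01/-3.646e+00) = 14.707104
iter 3: u=1.608678  f(a)=+4.032e-03  f'(a)=-3.563e+00  a ← 14.707104 − (+4.032e-03/-3.563e+00) = 14.708235
iter 4: u=1.608555  f(a)=+5.402e-07  f'(a)=-3.562e+00  a ← 14.708235 − (+5.402e-07/-3.562e+00) = 14.708236
iter 5: u=1.608555  f(a)=+1.421e-14  f'(a)=-3.562e+00  a ← 14.708236 − (+1.421e-14/-3.562e+00) = 14.708236
converged: |Δa| < 1e-12 after 5 iterations
sag = a·(cosh(S/(2a)) − 1) = 14.708236·(cosh(1.608555) − 1) = 23.502011
T_max/T_min = cosh(S/(2a)) = 2.597881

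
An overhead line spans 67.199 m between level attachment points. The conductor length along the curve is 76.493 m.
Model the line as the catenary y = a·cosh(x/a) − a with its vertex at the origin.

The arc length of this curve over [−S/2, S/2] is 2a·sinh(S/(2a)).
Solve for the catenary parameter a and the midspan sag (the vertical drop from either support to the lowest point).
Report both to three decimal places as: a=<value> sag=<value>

seed: a₀ = √(S³/(24(L−S))) = √(67.199³/(24·9.294)) = 36.883936
iter 1: u=0.910952  f(a)=+3.933e-01  f'(a)=-5.470e-01  a ← 36.883936 − (+3.933e-01/-5.470e-01) = 37.602956
iter 2: u=0.893533  f(a)=+1.180e-02  f'(a)=-5.147e-01  a ← 37.602956 − (+1.180e-02/-5.147e-01) = 37.625876
iter 3: u=0.892989  f(a)=+1.134e-05  f'(a)=-5.137e-01  a ← 37.625876 − (+1.134e-05/-5.137e-01) = 37.625898
iter 4: u=0.892989  f(a)=+1.049e-11  f'(a)=-5.137e-01  a ← 37.625898 − (+1.049e-11/-5.137e-01) = 37.625898
converged: |Δa| < 1e-12 after 4 iterations
sag = a·(cosh(S/(2a)) − 1) = 37.625898·(cosh(0.892989) − 1) = 16.025784
T_max/T_min = cosh(S/(2a)) = 1.425924

a=37.626 sag=16.026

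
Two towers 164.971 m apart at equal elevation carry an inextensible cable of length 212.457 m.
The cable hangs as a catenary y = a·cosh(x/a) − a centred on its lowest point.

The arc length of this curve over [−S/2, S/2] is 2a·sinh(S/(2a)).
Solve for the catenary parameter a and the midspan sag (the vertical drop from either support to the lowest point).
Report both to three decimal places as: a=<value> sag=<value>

seed: a₀ = √(S³/(24(L−S))) = √(164.971³/(24·47.486)) = 62.765789
iter 1: u=1.314179  f(a)=+4.273e+00  f'(a)=-1.791e+00  a ← 62.765789 − (+4.273e+00/-1.791e+00) = 65.151660
iter 2: u=1.266054  f(a)=+2.557e-01  f'(a)=-1.583e+00  a ← 65.151660 − (+2.557e-01/-1.583e+00) = 65.313262
iter 3: u=1.262921  f(a)=+1.045e-03  f'(a)=-1.570e+00  a ← 65.313262 − (+1.045e-03/-1.570e+00) = 65.313928
iter 4: u=1.262908  f(a)=+1.760e-08  f'(a)=-1.570e+00  a ← 65.313928 − (+1.760e-08/-1.570e+00) = 65.313928
iter 5: u=1.262908  f(a)=-8.527e-14  f'(a)=-1.570e+00  a ← 65.313928 − (-8.527e-14/-1.570e+00) = 65.313928
converged: |Δa| < 1e-12 after 5 iterations
sag = a·(cosh(S/(2a)) − 1) = 65.313928·(cosh(1.262908) − 1) = 59.387329
T_max/T_min = cosh(S/(2a)) = 1.909260

a=65.314 sag=59.387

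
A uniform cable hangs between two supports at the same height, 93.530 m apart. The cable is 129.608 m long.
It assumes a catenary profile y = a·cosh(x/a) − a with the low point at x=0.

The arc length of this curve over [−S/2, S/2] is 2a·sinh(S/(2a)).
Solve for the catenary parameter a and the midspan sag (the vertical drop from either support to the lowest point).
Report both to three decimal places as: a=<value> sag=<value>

a=32.381 sag=40.063

seed: a₀ = √(S³/(24(L−S))) = √(93.530³/(24·36.078)) = 30.739695
iter 1: u=1.521323  f(a)=+4.413e+00  f'(a)=-2.937e+00  a ← 30.739695 − (+4.413e+00/-2.937e+00) = 32.241871
iter 2: u=1.450443  f(a)=+3.441e-01  f'(a)=-2.496e+00  a ← 32.241871 − (+3.441e-01/-2.496e+00) = 32.379739
iter 3: u=1.444267  f(a)=+2.483e-03  f'(a)=-2.460e+00  a ← 32.379739 − (+2.483e-03/-2.460e+00) = 32.380748
iter 4: u=1.444222  f(a)=+1.314e-07  f'(a)=-2.460e+00  a ← 32.380748 − (+1.314e-07/-2.460e+00) = 32.380748
iter 5: u=1.444222  f(a)=+0.000e+00  f'(a)=-2.460e+00  a ← 32.380748 − (+0.000e+00/-2.460e+00) = 32.380748
converged: |Δa| < 1e-12 after 5 iterations
sag = a·(cosh(S/(2a)) − 1) = 32.380748·(cosh(1.444222) − 1) = 40.062825
T_max/T_min = cosh(S/(2a)) = 2.237242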